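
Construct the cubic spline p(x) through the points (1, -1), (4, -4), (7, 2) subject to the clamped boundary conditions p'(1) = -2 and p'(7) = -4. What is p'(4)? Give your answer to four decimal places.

Put σ_i = p'' at the i-th knot. Here h = (3, 3) and Δ = (-1, 2), so the interior equations h_(i-1)·σ_(i-1) + 2(h_(i-1)+h_i)·σ_i + h_i·σ_(i+1) = 6(Δ_i − Δ_(i-1)) read
  3·σ_0 + 12·σ_1 + 3·σ_2 = 6(Δ_1 - Δ_0) = 18
Clamped end conditions give two more equations: 2h_0·σ_0 + h_0·σ_1 = 6(Δ_0 - p'(1)) = 6 and h_1·σ_1 + 2h_1·σ_2 = 6(p'(7) - Δ_1) = -36.
Solving: σ_0 = -5/6, σ_1 = 11/3, σ_2 = -47/6.
On [4, 7], p'(x) = b_1 + 2c_1·(x - 4) + 3d_1·(x - 4)² with b_1 = Δ_1 - h_1(2σ_1 + σ_2)/6 = 9/4, c_1 = σ_1/2 = 11/6, d_1 = (σ_2 - σ_1)/(6h_1) = -23/36. So p'(4) = 9/4.

2.2500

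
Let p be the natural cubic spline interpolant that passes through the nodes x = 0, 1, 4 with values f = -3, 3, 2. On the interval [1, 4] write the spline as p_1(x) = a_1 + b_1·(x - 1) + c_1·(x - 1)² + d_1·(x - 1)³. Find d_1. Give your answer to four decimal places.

Put m_i = p'' at the i-th knot. Here h = (1, 3) and Δ = (6, -1/3), so the interior equations h_(i-1)·m_(i-1) + 2(h_(i-1)+h_i)·m_i + h_i·m_(i+1) = 6(Δ_i − Δ_(i-1)) read
  1·m_0 + 8·m_1 + 3·m_2 = 6(Δ_1 - Δ_0) = -38
Natural end conditions: m_0 = m_2 = 0.
Solving: m_0 = 0, m_1 = -19/4, m_2 = 0.
On [1, 4], with p_1(x) = a_1 + b_1·(x - 1) + c_1·(x - 1)² + d_1·(x - 1)³: c_1 = m_1/2 = -19/8, d_1 = (m_2 - m_1)/(6h_1) = 19/72, b_1 = Δ_1 - h_1(2m_1 + m_2)/6 = 53/12.

0.2639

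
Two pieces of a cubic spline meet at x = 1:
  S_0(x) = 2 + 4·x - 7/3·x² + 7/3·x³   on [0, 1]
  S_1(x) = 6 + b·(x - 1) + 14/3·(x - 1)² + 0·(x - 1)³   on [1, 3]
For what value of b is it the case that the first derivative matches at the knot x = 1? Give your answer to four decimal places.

S_0'(x) = 4 - 14/3·x + 7·x², so S_0'(1) = 19/3. On the right, S_1'(1) = b, so b = 19/3.

6.3333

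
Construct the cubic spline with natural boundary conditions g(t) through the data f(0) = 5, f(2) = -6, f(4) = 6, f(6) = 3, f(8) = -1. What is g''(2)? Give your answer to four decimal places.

10.8214

Put m_i = g'' at the i-th knot. Here h = (2, 2, 2, 2) and Δ = (-11/2, 6, -3/2, -2), so the interior equations h_(i-1)·m_(i-1) + 2(h_(i-1)+h_i)·m_i + h_i·m_(i+1) = 6(Δ_i − Δ_(i-1)) read
  2·m_0 + 8·m_1 + 2·m_2 = 6(Δ_1 - Δ_0) = 69
  2·m_1 + 8·m_2 + 2·m_3 = 6(Δ_2 - Δ_1) = -45
  2·m_2 + 8·m_3 + 2·m_4 = 6(Δ_3 - Δ_2) = -3
Natural end conditions: m_0 = m_4 = 0.
Forward elimination and back-substitution give m_0 = 0, m_1 = 303/28, m_2 = -123/14, m_3 = 51/28, m_4 = 0.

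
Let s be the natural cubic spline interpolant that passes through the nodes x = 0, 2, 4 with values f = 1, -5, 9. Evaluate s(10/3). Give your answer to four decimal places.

Let σ_i = s''(x_i). Step sizes h_i = 2, 2; slopes of the chords Δ_i = (y_(i+1) - y_i)/h_i = -3, 7.
  2·σ_0 + 8·σ_1 + 2·σ_2 = 6(Δ_1 - Δ_0) = 60
Natural end conditions: σ_0 = σ_2 = 0.
Solving the tridiagonal system: σ_0 = 0, σ_1 = 15/2, σ_2 = 0.
On [2, 4], s(x) = -5 + 2·(x - 2) + 15/4·(x - 2)² - 5/8·(x - 2)³.
With (x - 2) = 4/3: s(10/3) = 77/27.

2.8519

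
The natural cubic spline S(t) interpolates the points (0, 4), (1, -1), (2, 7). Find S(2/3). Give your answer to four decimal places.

-0.5370

Let σ_i = S''(x_i). Step sizes h_i = 1, 1; slopes of the chords Δ_i = (y_(i+1) - y_i)/h_i = -5, 8.
  1·σ_0 + 4·σ_1 + 1·σ_2 = 6(Δ_1 - Δ_0) = 78
Natural end conditions: σ_0 = σ_2 = 0.
Solving the tridiagonal system: σ_0 = 0, σ_1 = 39/2, σ_2 = 0.
On [0, 1], S(t) = 4 - 33/4·t + 0·t² + 13/4·t³.
With t = 2/3: S(2/3) = -29/54.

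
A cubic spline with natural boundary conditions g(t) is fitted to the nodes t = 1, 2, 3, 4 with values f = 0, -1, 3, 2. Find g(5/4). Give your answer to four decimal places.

Let σ_i = g''(x_i). Step sizes h_i = 1, 1, 1; slopes of the chords Δ_i = (y_(i+1) - y_i)/h_i = -1, 4, -1.
  1·σ_0 + 4·σ_1 + 1·σ_2 = 6(Δ_1 - Δ_0) = 30
  1·σ_1 + 4·σ_2 + 1·σ_3 = 6(Δ_2 - Δ_1) = -30
Natural end conditions: σ_0 = σ_3 = 0.
Solving: σ_0 = 0, σ_1 = 10, σ_2 = -10, σ_3 = 0.
On [1, 2], g(t) = 0 - 8/3·(t - 1) + 0·(t - 1)² + 5/3·(t - 1)³.
With (t - 1) = 1/4: g(5/4) = -41/64.

-0.6406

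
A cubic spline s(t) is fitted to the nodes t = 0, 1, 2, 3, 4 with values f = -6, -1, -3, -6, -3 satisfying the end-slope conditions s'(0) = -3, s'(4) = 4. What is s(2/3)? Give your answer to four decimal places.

Put m_i = s'' at the i-th knot. Here h = (1, 1, 1, 1) and Δ = (5, -2, -3, 3), so the interior equations h_(i-1)·m_(i-1) + 2(h_(i-1)+h_i)·m_i + h_i·m_(i+1) = 6(Δ_i − Δ_(i-1)) read
  1·m_0 + 4·m_1 + 1·m_2 = 6(Δ_1 - Δ_0) = -42
  1·m_1 + 4·m_2 + 1·m_3 = 6(Δ_2 - Δ_1) = -6
  1·m_2 + 4·m_3 + 1·m_4 = 6(Δ_3 - Δ_2) = 36
Clamped end conditions give two more equations: 2h_0·m_0 + h_0·m_1 = 6(Δ_0 - s'(0)) = 48 and h_3·m_3 + 2h_3·m_4 = 6(s'(4) - Δ_3) = 6.
Solving the tridiagonal system: m_0 = 235/7, m_1 = -134/7, m_2 = 1, m_3 = 64/7, m_4 = -11/7.
On [0, 1], s(t) = -6 - 3·t + 235/14·t² - 123/14·t³.
With t = 2/3: s(2/3) = -22/7.

-3.1429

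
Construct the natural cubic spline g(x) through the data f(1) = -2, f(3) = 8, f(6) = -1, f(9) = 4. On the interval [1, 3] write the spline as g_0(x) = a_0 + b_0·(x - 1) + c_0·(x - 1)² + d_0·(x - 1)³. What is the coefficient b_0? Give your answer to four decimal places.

6.9820

Let M_i = g''(x_i). Step sizes h_i = 2, 3, 3; slopes of the chords Δ_i = (y_(i+1) - y_i)/h_i = 5, -3, 5/3.
  2·M_0 + 10·M_1 + 3·M_2 = 6(Δ_1 - Δ_0) = -48
  3·M_1 + 12·M_2 + 3·M_3 = 6(Δ_2 - Δ_1) = 28
Natural end conditions: M_0 = M_3 = 0.
Solving the tridiagonal system: M_0 = 0, M_1 = -220/37, M_2 = 424/111, M_3 = 0.
On [1, 3], with g_0(x) = a_0 + b_0·(x - 1) + c_0·(x - 1)² + d_0·(x - 1)³: c_0 = M_0/2 = 0, d_0 = (M_1 - M_0)/(6h_0) = -55/111, b_0 = Δ_0 - h_0(2M_0 + M_1)/6 = 775/111.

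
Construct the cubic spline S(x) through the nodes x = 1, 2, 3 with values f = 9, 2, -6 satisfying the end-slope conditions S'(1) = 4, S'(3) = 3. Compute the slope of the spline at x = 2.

-13

Let M_i = S''(x_i). Step sizes h_i = 1, 1; slopes of the chords Δ_i = (y_(i+1) - y_i)/h_i = -7, -8.
  1·M_0 + 4·M_1 + 1·M_2 = 6(Δ_1 - Δ_0) = -6
Clamped end conditions give two more equations: 2h_0·M_0 + h_0·M_1 = 6(Δ_0 - S'(1)) = -66 and h_1·M_1 + 2h_1·M_2 = 6(S'(3) - Δ_1) = 66.
Forward elimination and back-substitution give M_0 = -32, M_1 = -2, M_2 = 34.
On [2, 3], S'(x) = b_1 + 2c_1·(x - 2) + 3d_1·(x - 2)² with b_1 = Δ_1 - h_1(2M_1 + M_2)/6 = -13, c_1 = M_1/2 = -1, d_1 = (M_2 - M_1)/(6h_1) = 6. So S'(2) = -13.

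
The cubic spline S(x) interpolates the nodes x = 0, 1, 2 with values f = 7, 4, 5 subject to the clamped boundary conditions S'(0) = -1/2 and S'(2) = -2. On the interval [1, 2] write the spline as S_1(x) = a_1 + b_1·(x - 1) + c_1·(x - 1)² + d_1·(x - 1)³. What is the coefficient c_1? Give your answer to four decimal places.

Put M_i = S'' at the i-th knot. Here h = (1, 1) and Δ = (-3, 1), so the interior equations h_(i-1)·M_(i-1) + 2(h_(i-1)+h_i)·M_i + h_i·M_(i+1) = 6(Δ_i − Δ_(i-1)) read
  1·M_0 + 4·M_1 + 1·M_2 = 6(Δ_1 - Δ_0) = 24
Clamped end conditions give two more equations: 2h_0·M_0 + h_0·M_1 = 6(Δ_0 - S'(0)) = -15 and h_1·M_1 + 2h_1·M_2 = 6(S'(2) - Δ_1) = -18.
Hence M_0 = -57/4, M_1 = 27/2, M_2 = -63/4.
On [1, 2], with S_1(x) = a_1 + b_1·(x - 1) + c_1·(x - 1)² + d_1·(x - 1)³: c_1 = M_1/2 = 27/4, d_1 = (M_2 - M_1)/(6h_1) = -39/8, b_1 = Δ_1 - h_1(2M_1 + M_2)/6 = -7/8.

6.7500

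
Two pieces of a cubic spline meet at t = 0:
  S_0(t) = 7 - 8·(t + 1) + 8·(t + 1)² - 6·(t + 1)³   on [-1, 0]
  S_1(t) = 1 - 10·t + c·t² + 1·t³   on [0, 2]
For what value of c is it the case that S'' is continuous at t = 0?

-10

S_0''(t) = 16 - 36·(t + 1), so S_0''(0) = -20. On the right, S_1''(0) = 2c, so c = -10.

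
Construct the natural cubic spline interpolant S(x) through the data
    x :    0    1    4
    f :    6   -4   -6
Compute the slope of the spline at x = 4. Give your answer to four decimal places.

2.8333

Put σ_i = S'' at the i-th knot. Here h = (1, 3) and Δ = (-10, -2/3), so the interior equations h_(i-1)·σ_(i-1) + 2(h_(i-1)+h_i)·σ_i + h_i·σ_(i+1) = 6(Δ_i − Δ_(i-1)) read
  1·σ_0 + 8·σ_1 + 3·σ_2 = 6(Δ_1 - Δ_0) = 56
Natural end conditions: σ_0 = σ_2 = 0.
Solving: σ_0 = 0, σ_1 = 7, σ_2 = 0.
On [1, 4], S'(x) = b_1 + 2c_1·(x - 1) + 3d_1·(x - 1)² with b_1 = Δ_1 - h_1(2σ_1 + σ_2)/6 = -23/3, c_1 = σ_1/2 = 7/2, d_1 = (σ_2 - σ_1)/(6h_1) = -7/18. So S'(4) = 17/6.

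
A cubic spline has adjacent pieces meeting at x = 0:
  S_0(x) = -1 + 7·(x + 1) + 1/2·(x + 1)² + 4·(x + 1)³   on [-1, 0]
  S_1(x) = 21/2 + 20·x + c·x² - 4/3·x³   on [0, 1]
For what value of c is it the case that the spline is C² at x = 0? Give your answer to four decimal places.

12.5000

S_0''(x) = 1 + 24·(x + 1), so S_0''(0) = 25. On the right, S_1''(0) = 2c, so c = 25/2.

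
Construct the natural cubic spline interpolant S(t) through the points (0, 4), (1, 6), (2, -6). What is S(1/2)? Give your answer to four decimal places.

6.3125

Write σ_i for S''(x_i). With h_i = 1, 1 and divided differences Δ_i = 2, -12, the continuity of S' gives the tridiagonal system
  1·σ_0 + 4·σ_1 + 1·σ_2 = 6(Δ_1 - Δ_0) = -84
Natural end conditions: σ_0 = σ_2 = 0.
Solving: σ_0 = 0, σ_1 = -21, σ_2 = 0.
On [0, 1], S(t) = 4 + 11/2·t + 0·t² - 7/2·t³.
With t = 1/2: S(1/2) = 101/16.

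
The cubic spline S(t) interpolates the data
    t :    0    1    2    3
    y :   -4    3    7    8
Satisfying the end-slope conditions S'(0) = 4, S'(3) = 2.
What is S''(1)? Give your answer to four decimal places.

-6.5333

Let σ_i = S''(x_i). Step sizes h_i = 1, 1, 1; slopes of the chords Δ_i = (y_(i+1) - y_i)/h_i = 7, 4, 1.
  1·σ_0 + 4·σ_1 + 1·σ_2 = 6(Δ_1 - Δ_0) = -18
  1·σ_1 + 4·σ_2 + 1·σ_3 = 6(Δ_2 - Δ_1) = -18
Clamped end conditions give two more equations: 2h_0·σ_0 + h_0·σ_1 = 6(Δ_0 - S'(0)) = 18 and h_2·σ_2 + 2h_2·σ_3 = 6(S'(3) - Δ_2) = 6.
Hence σ_0 = 184/15, σ_1 = -98/15, σ_2 = -62/15, σ_3 = 76/15.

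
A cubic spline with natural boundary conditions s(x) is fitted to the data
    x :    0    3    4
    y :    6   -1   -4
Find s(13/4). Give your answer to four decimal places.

-1.7227

With σ_i denoting the second derivative at x_i, h_i = 3, 1, and Δ_i = (y_(i+1) − y_i)/h_i = -7/3, -3:
  3·σ_0 + 8·σ_1 + 1·σ_2 = 6(Δ_1 - Δ_0) = -4
Natural end conditions: σ_0 = σ_2 = 0.
Solving the tridiagonal system: σ_0 = 0, σ_1 = -1/2, σ_2 = 0.
On [3, 4], s(x) = -1 - 17/6·(x - 3) - 1/4·(x - 3)² + 1/12·(x - 3)³.
With (x - 3) = 1/4: s(13/4) = -441/256.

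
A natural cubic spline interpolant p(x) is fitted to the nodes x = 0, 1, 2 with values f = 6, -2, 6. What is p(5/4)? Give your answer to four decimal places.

Write m_i for p''(x_i). With h_i = 1, 1 and divided differences Δ_i = -8, 8, the continuity of p' gives the tridiagonal system
  1·m_0 + 4·m_1 + 1·m_2 = 6(Δ_1 - Δ_0) = 96
Natural end conditions: m_0 = m_2 = 0.
Forward elimination and back-substitution give m_0 = 0, m_1 = 24, m_2 = 0.
On [1, 2], p(x) = -2 + 0·(x - 1) + 12·(x - 1)² - 4·(x - 1)³.
With (x - 1) = 1/4: p(5/4) = -21/16.

-1.3125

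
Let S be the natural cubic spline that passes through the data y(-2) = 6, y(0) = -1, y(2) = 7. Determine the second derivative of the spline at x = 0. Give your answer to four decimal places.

5.6250

Put M_i = S'' at the i-th knot. Here h = (2, 2) and Δ = (-7/2, 4), so the interior equations h_(i-1)·M_(i-1) + 2(h_(i-1)+h_i)·M_i + h_i·M_(i+1) = 6(Δ_i − Δ_(i-1)) read
  2·M_0 + 8·M_1 + 2·M_2 = 6(Δ_1 - Δ_0) = 45
Natural end conditions: M_0 = M_2 = 0.
Solving: M_0 = 0, M_1 = 45/8, M_2 = 0.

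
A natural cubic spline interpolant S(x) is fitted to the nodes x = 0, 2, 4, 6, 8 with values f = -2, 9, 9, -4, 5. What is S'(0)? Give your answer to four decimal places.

Write m_i for S''(x_i). With h_i = 2, 2, 2, 2 and divided differences Δ_i = 11/2, 0, -13/2, 9/2, the continuity of S' gives the tridiagonal system
  2·m_0 + 8·m_1 + 2·m_2 = 6(Δ_1 - Δ_0) = -33
  2·m_1 + 8·m_2 + 2·m_3 = 6(Δ_2 - Δ_1) = -39
  2·m_2 + 8·m_3 + 2·m_4 = 6(Δ_3 - Δ_2) = 66
Natural end conditions: m_0 = m_4 = 0.
Solving the tridiagonal system: m_0 = 0, m_1 = -39/16, m_2 = -27/4, m_3 = 159/16, m_4 = 0.
On [0, 2], S'(x) = b_0 + 2c_0·x + 3d_0·x² with b_0 = Δ_0 - h_0(2m_0 + m_1)/6 = 101/16, c_0 = m_0/2 = 0, d_0 = (m_1 - m_0)/(6h_0) = -13/64. So S'(0) = 101/16.

6.3125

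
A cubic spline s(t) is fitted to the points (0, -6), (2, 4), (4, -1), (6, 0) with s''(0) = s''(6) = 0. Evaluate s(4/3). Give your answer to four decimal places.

Write m_i for s''(x_i). With h_i = 2, 2, 2 and divided differences Δ_i = 5, -5/2, 1/2, the continuity of s' gives the tridiagonal system
  2·m_0 + 8·m_1 + 2·m_2 = 6(Δ_1 - Δ_0) = -45
  2·m_1 + 8·m_2 + 2·m_3 = 6(Δ_2 - Δ_1) = 18
Natural end conditions: m_0 = m_3 = 0.
Solving the tridiagonal system: m_0 = 0, m_1 = -33/5, m_2 = 39/10, m_3 = 0.
On [0, 2], s(t) = -6 + 36/5·t + 0·t² - 11/20·t³.
With t = 4/3: s(4/3) = 62/27.

2.2963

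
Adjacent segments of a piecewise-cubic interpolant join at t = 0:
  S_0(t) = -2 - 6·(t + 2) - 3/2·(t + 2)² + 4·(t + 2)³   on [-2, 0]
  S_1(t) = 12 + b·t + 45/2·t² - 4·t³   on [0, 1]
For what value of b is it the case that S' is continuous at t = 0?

S_0'(t) = -6 - 3·(t + 2) + 12·(t + 2)², so S_0'(0) = 36. On the right, S_1'(0) = b, so b = 36.

36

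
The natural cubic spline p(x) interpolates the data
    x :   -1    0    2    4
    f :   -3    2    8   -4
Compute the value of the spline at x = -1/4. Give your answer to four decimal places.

0.7351

Write M_i for p''(x_i). With h_i = 1, 2, 2 and divided differences Δ_i = 5, 3, -6, the continuity of p' gives the tridiagonal system
  1·M_0 + 6·M_1 + 2·M_2 = 6(Δ_1 - Δ_0) = -12
  2·M_1 + 8·M_2 + 2·M_3 = 6(Δ_2 - Δ_1) = -54
Natural end conditions: M_0 = M_3 = 0.
Forward elimination and back-substitution give M_0 = 0, M_1 = 3/11, M_2 = -75/11, M_3 = 0.
On [-1, 0], p(x) = -3 + 109/22·(x + 1) + 0·(x + 1)² + 1/22·(x + 1)³.
With (x + 1) = 3/4: p(-1/4) = 1035/1408.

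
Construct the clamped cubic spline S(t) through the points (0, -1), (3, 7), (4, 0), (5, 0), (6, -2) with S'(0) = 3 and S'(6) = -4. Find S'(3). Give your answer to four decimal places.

Let m_i = S''(x_i). Step sizes h_i = 3, 1, 1, 1; slopes of the chords Δ_i = (y_(i+1) - y_i)/h_i = 8/3, -7, 0, -2.
  3·m_0 + 8·m_1 + 1·m_2 = 6(Δ_1 - Δ_0) = -58
  1·m_1 + 4·m_2 + 1·m_3 = 6(Δ_2 - Δ_1) = 42
  1·m_2 + 4·m_3 + 1·m_4 = 6(Δ_3 - Δ_2) = -12
Clamped end conditions give two more equations: 2h_0·m_0 + h_0·m_1 = 6(Δ_0 - S'(0)) = -2 and h_3·m_3 + 2h_3·m_4 = 6(S'(6) - Δ_3) = -12.
Solving the tridiagonal system: m_0 = 140/27, m_1 = -298/27, m_2 = 398/27, m_3 = -160/27, m_4 = -82/27.
On [3, 4], S'(t) = b_1 + 2c_1·(t - 3) + 3d_1·(t - 3)² with b_1 = Δ_1 - h_1(2m_1 + m_2)/6 = -52/9, c_1 = m_1/2 = -149/27, d_1 = (m_2 - m_1)/(6h_1) = 116/27. So S'(3) = -52/9.

-5.7778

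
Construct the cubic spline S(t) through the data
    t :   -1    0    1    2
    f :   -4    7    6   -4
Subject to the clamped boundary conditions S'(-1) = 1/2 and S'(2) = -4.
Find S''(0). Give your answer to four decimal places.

Put σ_i = S'' at the i-th knot. Here h = (1, 1, 1) and Δ = (11, -1, -10), so the interior equations h_(i-1)·σ_(i-1) + 2(h_(i-1)+h_i)·σ_i + h_i·σ_(i+1) = 6(Δ_i − Δ_(i-1)) read
  1·σ_0 + 4·σ_1 + 1·σ_2 = 6(Δ_1 - Δ_0) = -72
  1·σ_1 + 4·σ_2 + 1·σ_3 = 6(Δ_2 - Δ_1) = -54
Clamped end conditions give two more equations: 2h_0·σ_0 + h_0·σ_1 = 6(Δ_0 - S'(-1)) = 63 and h_2·σ_2 + 2h_2·σ_3 = 6(S'(2) - Δ_2) = 36.
Solving: σ_0 = 222/5, σ_1 = -129/5, σ_2 = -66/5, σ_3 = 123/5.

-25.8000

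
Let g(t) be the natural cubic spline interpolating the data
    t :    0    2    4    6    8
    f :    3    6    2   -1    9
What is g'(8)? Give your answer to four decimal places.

Let M_i = g''(x_i). Step sizes h_i = 2, 2, 2, 2; slopes of the chords Δ_i = (y_(i+1) - y_i)/h_i = 3/2, -2, -3/2, 5.
  2·M_0 + 8·M_1 + 2·M_2 = 6(Δ_1 - Δ_0) = -21
  2·M_1 + 8·M_2 + 2·M_3 = 6(Δ_2 - Δ_1) = 3
  2·M_2 + 8·M_3 + 2·M_4 = 6(Δ_3 - Δ_2) = 39
Natural end conditions: M_0 = M_4 = 0.
Hence M_0 = 0, M_1 = -18/7, M_2 = -3/14, M_3 = 69/14, M_4 = 0.
On [6, 8], g'(t) = b_3 + 2c_3·(t - 6) + 3d_3·(t - 6)² with b_3 = Δ_3 - h_3(2M_3 + M_4)/6 = 12/7, c_3 = M_3/2 = 69/28, d_3 = (M_4 - M_3)/(6h_3) = -23/56. So g'(8) = 93/14.

6.6429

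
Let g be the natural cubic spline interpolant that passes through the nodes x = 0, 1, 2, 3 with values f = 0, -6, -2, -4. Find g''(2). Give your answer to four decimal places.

-13.6000

Put m_i = g'' at the i-th knot. Here h = (1, 1, 1) and Δ = (-6, 4, -2), so the interior equations h_(i-1)·m_(i-1) + 2(h_(i-1)+h_i)·m_i + h_i·m_(i+1) = 6(Δ_i − Δ_(i-1)) read
  1·m_0 + 4·m_1 + 1·m_2 = 6(Δ_1 - Δ_0) = 60
  1·m_1 + 4·m_2 + 1·m_3 = 6(Δ_2 - Δ_1) = -36
Natural end conditions: m_0 = m_3 = 0.
Solving: m_0 = 0, m_1 = 92/5, m_2 = -68/5, m_3 = 0.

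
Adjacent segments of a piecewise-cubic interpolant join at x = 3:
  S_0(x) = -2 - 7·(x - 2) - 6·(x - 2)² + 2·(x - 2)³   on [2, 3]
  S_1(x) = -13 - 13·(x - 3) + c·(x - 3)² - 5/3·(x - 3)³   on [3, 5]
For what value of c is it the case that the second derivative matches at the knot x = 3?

0

S_0''(x) = -12 + 12·(x - 2), so S_0''(3) = 0. On the right, S_1''(3) = 2c, so c = 0.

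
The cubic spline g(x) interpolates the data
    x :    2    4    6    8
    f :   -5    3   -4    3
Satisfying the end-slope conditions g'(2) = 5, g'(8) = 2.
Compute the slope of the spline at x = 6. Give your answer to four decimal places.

-0.3000

Let σ_i = g''(x_i). Step sizes h_i = 2, 2, 2; slopes of the chords Δ_i = (y_(i+1) - y_i)/h_i = 4, -7/2, 7/2.
  2·σ_0 + 8·σ_1 + 2·σ_2 = 6(Δ_1 - Δ_0) = -45
  2·σ_1 + 8·σ_2 + 2·σ_3 = 6(Δ_2 - Δ_1) = 42
Clamped end conditions give two more equations: 2h_0·σ_0 + h_0·σ_1 = 6(Δ_0 - g'(2)) = -6 and h_2·σ_2 + 2h_2·σ_3 = 6(g'(8) - Δ_2) = -9.
Hence σ_0 = 14/5, σ_1 = -43/5, σ_2 = 91/10, σ_3 = -34/5.
On [6, 8], g'(x) = b_2 + 2c_2·(x - 6) + 3d_2·(x - 6)² with b_2 = Δ_2 - h_2(2σ_2 + σ_3)/6 = -3/10, c_2 = σ_2/2 = 91/20, d_2 = (σ_3 - σ_2)/(6h_2) = -53/40. So g'(6) = -3/10.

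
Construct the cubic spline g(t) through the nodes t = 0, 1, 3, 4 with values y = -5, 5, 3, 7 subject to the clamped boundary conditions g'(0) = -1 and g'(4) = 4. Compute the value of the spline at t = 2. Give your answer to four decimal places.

Write m_i for g''(x_i). With h_i = 1, 2, 1 and divided differences Δ_i = 10, -1, 4, the continuity of g' gives the tridiagonal system
  1·m_0 + 6·m_1 + 2·m_2 = 6(Δ_1 - Δ_0) = -66
  2·m_1 + 6·m_2 + 1·m_3 = 6(Δ_2 - Δ_1) = 30
Clamped end conditions give two more equations: 2h_0·m_0 + h_0·m_1 = 6(Δ_0 - g'(0)) = 66 and h_2·m_2 + 2h_2·m_3 = 6(g'(4) - Δ_2) = 0.
Hence m_0 = 1558/35, m_1 = -806/35, m_2 = 484/35, m_3 = -242/35.
On [1, 3], g(t) = 5 + 341/35·(t - 1) - 403/35·(t - 1)² + 43/14·(t - 1)³.
With (t - 1) = 1: g(2) = 63/10.

6.3000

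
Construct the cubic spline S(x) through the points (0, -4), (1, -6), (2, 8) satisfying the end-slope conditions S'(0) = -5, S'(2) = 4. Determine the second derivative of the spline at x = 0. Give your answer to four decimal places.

-10.5000

Let M_i = S''(x_i). Step sizes h_i = 1, 1; slopes of the chords Δ_i = (y_(i+1) - y_i)/h_i = -2, 14.
  1·M_0 + 4·M_1 + 1·M_2 = 6(Δ_1 - Δ_0) = 96
Clamped end conditions give two more equations: 2h_0·M_0 + h_0·M_1 = 6(Δ_0 - S'(0)) = 18 and h_1·M_1 + 2h_1·M_2 = 6(S'(2) - Δ_1) = -60.
Hence M_0 = -21/2, M_1 = 39, M_2 = -99/2.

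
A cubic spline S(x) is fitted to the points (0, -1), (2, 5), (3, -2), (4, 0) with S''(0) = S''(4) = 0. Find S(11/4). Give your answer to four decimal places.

Put M_i = S'' at the i-th knot. Here h = (2, 1, 1) and Δ = (3, -7, 2), so the interior equations h_(i-1)·M_(i-1) + 2(h_(i-1)+h_i)·M_i + h_i·M_(i+1) = 6(Δ_i − Δ_(i-1)) read
  2·M_0 + 6·M_1 + 1·M_2 = 6(Δ_1 - Δ_0) = -60
  1·M_1 + 4·M_2 + 1·M_3 = 6(Δ_2 - Δ_1) = 54
Natural end conditions: M_0 = M_3 = 0.
Hence M_0 = 0, M_1 = -294/23, M_2 = 384/23, M_3 = 0.
On [2, 3], S(x) = 5 - 127/23·(x - 2) - 147/23·(x - 2)² + 113/23·(x - 2)³.
With (x - 2) = 3/4: S(11/4) = -977/1472.

-0.6637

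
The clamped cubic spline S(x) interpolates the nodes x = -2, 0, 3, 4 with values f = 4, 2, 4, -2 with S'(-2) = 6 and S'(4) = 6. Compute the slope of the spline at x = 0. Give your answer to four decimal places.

-0.5641

Let M_i = S''(x_i). Step sizes h_i = 2, 3, 1; slopes of the chords Δ_i = (y_(i+1) - y_i)/h_i = -1, 2/3, -6.
  2·M_0 + 10·M_1 + 3·M_2 = 6(Δ_1 - Δ_0) = 10
  3·M_1 + 8·M_2 + 1·M_3 = 6(Δ_2 - Δ_1) = -40
Clamped end conditions give two more equations: 2h_0·M_0 + h_0·M_1 = 6(Δ_0 - S'(-2)) = -42 and h_2·M_2 + 2h_2·M_3 = 6(S'(4) - Δ_2) = 72.
Solving: M_0 = -563/39, M_1 = 307/39, M_2 = -518/39, M_3 = 1663/39.
On [0, 3], S'(x) = b_1 + 2c_1·x + 3d_1·x² with b_1 = Δ_1 - h_1(2M_1 + M_2)/6 = -22/39, c_1 = M_1/2 = 307/78, d_1 = (M_2 - M_1)/(6h_1) = -275/234. So S'(0) = -22/39.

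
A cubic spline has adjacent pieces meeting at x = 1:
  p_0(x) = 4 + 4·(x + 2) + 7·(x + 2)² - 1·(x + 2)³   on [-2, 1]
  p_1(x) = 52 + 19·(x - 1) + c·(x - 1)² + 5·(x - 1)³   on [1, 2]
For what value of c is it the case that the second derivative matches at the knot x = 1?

-2

p_0''(x) = 14 - 6·(x + 2), so p_0''(1) = -4. On the right, p_1''(1) = 2c, so c = -2.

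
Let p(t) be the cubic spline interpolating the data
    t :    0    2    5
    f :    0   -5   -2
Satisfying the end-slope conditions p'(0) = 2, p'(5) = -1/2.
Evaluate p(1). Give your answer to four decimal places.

-1.4625

Put M_i = p'' at the i-th knot. Here h = (2, 3) and Δ = (-5/2, 1), so the interior equations h_(i-1)·M_(i-1) + 2(h_(i-1)+h_i)·M_i + h_i·M_(i+1) = 6(Δ_i − Δ_(i-1)) read
  2·M_0 + 10·M_1 + 3·M_2 = 6(Δ_1 - Δ_0) = 21
Clamped end conditions give two more equations: 2h_0·M_0 + h_0·M_1 = 6(Δ_0 - p'(0)) = -27 and h_1·M_1 + 2h_1·M_2 = 6(p'(5) - Δ_1) = -9.
Forward elimination and back-substitution give M_0 = -187/20, M_1 = 26/5, M_2 = -41/10.
On [0, 2], p(t) = 0 + 2·t - 187/40·t² + 97/80·t³.
With t = 1: p(1) = -117/80.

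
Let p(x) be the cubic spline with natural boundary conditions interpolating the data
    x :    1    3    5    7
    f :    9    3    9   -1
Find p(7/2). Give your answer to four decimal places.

With σ_i denoting the second derivative at x_i, h_i = 2, 2, 2, and Δ_i = (y_(i+1) − y_i)/h_i = -3, 3, -5:
  2·σ_0 + 8·σ_1 + 2·σ_2 = 6(Δ_1 - Δ_0) = 36
  2·σ_1 + 8·σ_2 + 2·σ_3 = 6(Δ_2 - Δ_1) = -48
Natural end conditions: σ_0 = σ_3 = 0.
Forward elimination and back-substitution give σ_0 = 0, σ_1 = 32/5, σ_2 = -38/5, σ_3 = 0.
On [3, 5], p(x) = 3 + 19/15·(x - 3) + 16/5·(x - 3)² - 7/6·(x - 3)³.
With (x - 3) = 1/2: p(7/2) = 343/80.

4.2875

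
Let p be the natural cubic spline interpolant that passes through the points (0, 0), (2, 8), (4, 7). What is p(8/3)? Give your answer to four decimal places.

8.5000

Put M_i = p'' at the i-th knot. Here h = (2, 2) and Δ = (4, -1/2), so the interior equations h_(i-1)·M_(i-1) + 2(h_(i-1)+h_i)·M_i + h_i·M_(i+1) = 6(Δ_i − Δ_(i-1)) read
  2·M_0 + 8·M_1 + 2·M_2 = 6(Δ_1 - Δ_0) = -27
Natural end conditions: M_0 = M_2 = 0.
Solving the tridiagonal system: M_0 = 0, M_1 = -27/8, M_2 = 0.
On [2, 4], p(x) = 8 + 7/4·(x - 2) - 27/16·(x - 2)² + 9/32·(x - 2)³.
With (x - 2) = 2/3: p(8/3) = 17/2.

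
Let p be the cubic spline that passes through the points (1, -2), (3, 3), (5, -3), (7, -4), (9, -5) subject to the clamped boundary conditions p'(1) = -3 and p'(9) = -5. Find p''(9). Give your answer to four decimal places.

With σ_i denoting the second derivative at x_i, h_i = 2, 2, 2, 2, and Δ_i = (y_(i+1) − y_i)/h_i = 5/2, -3, -1/2, -1/2:
  2·σ_0 + 8·σ_1 + 2·σ_2 = 6(Δ_1 - Δ_0) = -33
  2·σ_1 + 8·σ_2 + 2·σ_3 = 6(Δ_2 - Δ_1) = 15
  2·σ_2 + 8·σ_3 + 2·σ_4 = 6(Δ_3 - Δ_2) = 0
Clamped end conditions give two more equations: 2h_0·σ_0 + h_0·σ_1 = 6(Δ_0 - p'(1)) = 33 and h_3·σ_3 + 2h_3·σ_4 = 6(p'(9) - Δ_3) = -27.
Forward elimination and back-substitution give σ_0 = 197/16, σ_1 = -65/8, σ_2 = 59/16, σ_3 = 7/8, σ_4 = -115/16.

-7.1875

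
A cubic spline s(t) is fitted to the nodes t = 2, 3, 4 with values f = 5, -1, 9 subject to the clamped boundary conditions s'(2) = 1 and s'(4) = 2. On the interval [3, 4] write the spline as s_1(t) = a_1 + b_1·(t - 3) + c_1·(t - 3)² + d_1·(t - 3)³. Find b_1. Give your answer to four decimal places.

2.2500

With M_i denoting the second derivative at x_i, h_i = 1, 1, and Δ_i = (y_(i+1) − y_i)/h_i = -6, 10:
  1·M_0 + 4·M_1 + 1·M_2 = 6(Δ_1 - Δ_0) = 96
Clamped end conditions give two more equations: 2h_0·M_0 + h_0·M_1 = 6(Δ_0 - s'(2)) = -42 and h_1·M_1 + 2h_1·M_2 = 6(s'(4) - Δ_1) = -48.
Hence M_0 = -89/2, M_1 = 47, M_2 = -95/2.
On [3, 4], with s_1(t) = a_1 + b_1·(t - 3) + c_1·(t - 3)² + d_1·(t - 3)³: c_1 = M_1/2 = 47/2, d_1 = (M_2 - M_1)/(6h_1) = -63/4, b_1 = Δ_1 - h_1(2M_1 + M_2)/6 = 9/4.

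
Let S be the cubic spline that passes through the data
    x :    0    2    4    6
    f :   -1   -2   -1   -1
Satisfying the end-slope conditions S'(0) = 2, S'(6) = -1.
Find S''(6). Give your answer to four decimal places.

-1.2000

Write σ_i for S''(x_i). With h_i = 2, 2, 2 and divided differences Δ_i = -1/2, 1/2, 0, the continuity of S' gives the tridiagonal system
  2·σ_0 + 8·σ_1 + 2·σ_2 = 6(Δ_1 - Δ_0) = 6
  2·σ_1 + 8·σ_2 + 2·σ_3 = 6(Δ_2 - Δ_1) = -3
Clamped end conditions give two more equations: 2h_0·σ_0 + h_0·σ_1 = 6(Δ_0 - S'(0)) = -15 and h_2·σ_2 + 2h_2·σ_3 = 6(S'(6) - Δ_2) = -6.
Solving: σ_0 = -24/5, σ_1 = 21/10, σ_2 = -3/5, σ_3 = -6/5.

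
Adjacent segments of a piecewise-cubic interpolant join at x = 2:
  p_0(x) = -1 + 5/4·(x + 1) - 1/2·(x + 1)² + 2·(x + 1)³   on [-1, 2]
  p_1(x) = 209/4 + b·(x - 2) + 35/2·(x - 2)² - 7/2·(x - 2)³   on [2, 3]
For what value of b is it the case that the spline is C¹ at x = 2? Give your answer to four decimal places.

p_0'(x) = 5/4 - 1·(x + 1) + 6·(x + 1)², so p_0'(2) = 209/4. On the right, p_1'(2) = b, so b = 209/4.

52.2500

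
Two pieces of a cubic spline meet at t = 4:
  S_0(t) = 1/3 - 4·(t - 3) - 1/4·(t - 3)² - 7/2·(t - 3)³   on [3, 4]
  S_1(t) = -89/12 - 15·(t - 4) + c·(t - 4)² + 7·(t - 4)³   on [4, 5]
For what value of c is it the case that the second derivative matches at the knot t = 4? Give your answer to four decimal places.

S_0''(t) = -1/2 - 21·(t - 3), so S_0''(4) = -43/2. On the right, S_1''(4) = 2c, so c = -43/4.

-10.7500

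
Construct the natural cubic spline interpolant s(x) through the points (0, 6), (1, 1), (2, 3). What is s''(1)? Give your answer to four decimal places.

10.5000

With M_i denoting the second derivative at x_i, h_i = 1, 1, and Δ_i = (y_(i+1) − y_i)/h_i = -5, 2:
  1·M_0 + 4·M_1 + 1·M_2 = 6(Δ_1 - Δ_0) = 42
Natural end conditions: M_0 = M_2 = 0.
Solving the tridiagonal system: M_0 = 0, M_1 = 21/2, M_2 = 0.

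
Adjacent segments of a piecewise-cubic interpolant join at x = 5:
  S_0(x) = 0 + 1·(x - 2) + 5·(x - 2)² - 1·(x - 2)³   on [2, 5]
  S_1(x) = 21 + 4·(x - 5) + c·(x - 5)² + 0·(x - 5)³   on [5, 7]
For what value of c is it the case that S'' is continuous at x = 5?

-4

S_0''(x) = 10 - 6·(x - 2), so S_0''(5) = -8. On the right, S_1''(5) = 2c, so c = -4.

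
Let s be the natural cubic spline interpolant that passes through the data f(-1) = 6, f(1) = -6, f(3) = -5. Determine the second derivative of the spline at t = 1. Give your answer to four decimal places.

Write M_i for s''(x_i). With h_i = 2, 2 and divided differences Δ_i = -6, 1/2, the continuity of s' gives the tridiagonal system
  2·M_0 + 8·M_1 + 2·M_2 = 6(Δ_1 - Δ_0) = 39
Natural end conditions: M_0 = M_2 = 0.
Solving: M_0 = 0, M_1 = 39/8, M_2 = 0.

4.8750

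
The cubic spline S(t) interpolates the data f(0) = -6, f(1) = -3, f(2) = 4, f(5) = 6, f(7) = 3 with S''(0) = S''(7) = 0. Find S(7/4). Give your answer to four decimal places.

Let m_i = S''(x_i). Step sizes h_i = 1, 1, 3, 2; slopes of the chords Δ_i = (y_(i+1) - y_i)/h_i = 3, 7, 2/3, -3/2.
  1·m_0 + 4·m_1 + 1·m_2 = 6(Δ_1 - Δ_0) = 24
  1·m_1 + 8·m_2 + 3·m_3 = 6(Δ_2 - Δ_1) = -38
  3·m_2 + 10·m_3 + 2·m_4 = 6(Δ_3 - Δ_2) = -13
Natural end conditions: m_0 = m_4 = 0.
Forward elimination and back-substitution give m_0 = 0, m_1 = 2045/274, m_2 = -802/137, m_3 = 125/274, m_4 = 0.
On [1, 2], S(t) = -3 + 4511/822·(t - 1) + 2045/548·(t - 1)² - 3649/1644·(t - 1)³.
With (t - 1) = 3/4: S(7/4) = 79915/35072.

2.2786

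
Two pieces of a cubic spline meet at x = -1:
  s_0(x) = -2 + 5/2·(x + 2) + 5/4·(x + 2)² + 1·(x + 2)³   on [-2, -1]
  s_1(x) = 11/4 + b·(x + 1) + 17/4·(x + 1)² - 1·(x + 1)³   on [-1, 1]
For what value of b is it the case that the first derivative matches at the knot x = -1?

s_0'(x) = 5/2 + 5/2·(x + 2) + 3·(x + 2)², so s_0'(-1) = 8. On the right, s_1'(-1) = b, so b = 8.

8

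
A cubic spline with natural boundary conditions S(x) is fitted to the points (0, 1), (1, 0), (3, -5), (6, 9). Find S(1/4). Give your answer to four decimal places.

Let σ_i = S''(x_i). Step sizes h_i = 1, 2, 3; slopes of the chords Δ_i = (y_(i+1) - y_i)/h_i = -1, -5/2, 14/3.
  1·σ_0 + 6·σ_1 + 2·σ_2 = 6(Δ_1 - Δ_0) = -9
  2·σ_1 + 10·σ_2 + 3·σ_3 = 6(Δ_2 - Δ_1) = 43
Natural end conditions: σ_0 = σ_3 = 0.
Forward elimination and back-substitution give σ_0 = 0, σ_1 = -22/7, σ_2 = 69/14, σ_3 = 0.
On [0, 1], S(x) = 1 - 10/21·x + 0·x² - 11/21·x³.
With x = 1/4: S(1/4) = 391/448.

0.8728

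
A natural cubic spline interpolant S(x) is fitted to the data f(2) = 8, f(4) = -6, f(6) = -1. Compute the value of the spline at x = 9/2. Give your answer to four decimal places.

Write σ_i for S''(x_i). With h_i = 2, 2 and divided differences Δ_i = -7, 5/2, the continuity of S' gives the tridiagonal system
  2·σ_0 + 8·σ_1 + 2·σ_2 = 6(Δ_1 - Δ_0) = 57
Natural end conditions: σ_0 = σ_2 = 0.
Forward elimination and back-substitution give σ_0 = 0, σ_1 = 57/8, σ_2 = 0.
On [4, 6], S(x) = -6 - 9/4·(x - 4) + 57/16·(x - 4)² - 19/32·(x - 4)³.
With (x - 4) = 1/2: S(9/2) = -1615/256.

-6.3086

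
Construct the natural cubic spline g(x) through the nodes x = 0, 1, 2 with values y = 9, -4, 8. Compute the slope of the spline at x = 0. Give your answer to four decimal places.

-19.2500

Put σ_i = g'' at the i-th knot. Here h = (1, 1) and Δ = (-13, 12), so the interior equations h_(i-1)·σ_(i-1) + 2(h_(i-1)+h_i)·σ_i + h_i·σ_(i+1) = 6(Δ_i − Δ_(i-1)) read
  1·σ_0 + 4·σ_1 + 1·σ_2 = 6(Δ_1 - Δ_0) = 150
Natural end conditions: σ_0 = σ_2 = 0.
Hence σ_0 = 0, σ_1 = 75/2, σ_2 = 0.
On [0, 1], g'(x) = b_0 + 2c_0·x + 3d_0·x² with b_0 = Δ_0 - h_0(2σ_0 + σ_1)/6 = -77/4, c_0 = σ_0/2 = 0, d_0 = (σ_1 - σ_0)/(6h_0) = 25/4. So g'(0) = -77/4.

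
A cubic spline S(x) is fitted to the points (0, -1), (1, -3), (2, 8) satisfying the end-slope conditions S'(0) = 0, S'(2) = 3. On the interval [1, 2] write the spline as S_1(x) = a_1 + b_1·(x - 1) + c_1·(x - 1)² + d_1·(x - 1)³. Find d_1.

Let M_i = S''(x_i). Step sizes h_i = 1, 1; slopes of the chords Δ_i = (y_(i+1) - y_i)/h_i = -2, 11.
  1·M_0 + 4·M_1 + 1·M_2 = 6(Δ_1 - Δ_0) = 78
Clamped end conditions give two more equations: 2h_0·M_0 + h_0·M_1 = 6(Δ_0 - S'(0)) = -12 and h_1·M_1 + 2h_1·M_2 = 6(S'(2) - Δ_1) = -48.
Forward elimination and back-substitution give M_0 = -24, M_1 = 36, M_2 = -42.
On [1, 2], with S_1(x) = a_1 + b_1·(x - 1) + c_1·(x - 1)² + d_1·(x - 1)³: c_1 = M_1/2 = 18, d_1 = (M_2 - M_1)/(6h_1) = -13, b_1 = Δ_1 - h_1(2M_1 + M_2)/6 = 6.

-13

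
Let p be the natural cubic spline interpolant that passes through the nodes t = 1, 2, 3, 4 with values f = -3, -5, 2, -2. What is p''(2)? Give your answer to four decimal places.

Put M_i = p'' at the i-th knot. Here h = (1, 1, 1) and Δ = (-2, 7, -4), so the interior equations h_(i-1)·M_(i-1) + 2(h_(i-1)+h_i)·M_i + h_i·M_(i+1) = 6(Δ_i − Δ_(i-1)) read
  1·M_0 + 4·M_1 + 1·M_2 = 6(Δ_1 - Δ_0) = 54
  1·M_1 + 4·M_2 + 1·M_3 = 6(Δ_2 - Δ_1) = -66
Natural end conditions: M_0 = M_3 = 0.
Hence M_0 = 0, M_1 = 94/5, M_2 = -106/5, M_3 = 0.

18.8000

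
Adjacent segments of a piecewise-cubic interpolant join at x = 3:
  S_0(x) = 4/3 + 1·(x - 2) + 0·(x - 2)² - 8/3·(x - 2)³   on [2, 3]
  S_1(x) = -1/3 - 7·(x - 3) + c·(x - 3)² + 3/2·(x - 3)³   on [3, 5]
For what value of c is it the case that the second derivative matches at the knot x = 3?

S_0''(x) = 0 - 16·(x - 2), so S_0''(3) = -16. On the right, S_1''(3) = 2c, so c = -8.

-8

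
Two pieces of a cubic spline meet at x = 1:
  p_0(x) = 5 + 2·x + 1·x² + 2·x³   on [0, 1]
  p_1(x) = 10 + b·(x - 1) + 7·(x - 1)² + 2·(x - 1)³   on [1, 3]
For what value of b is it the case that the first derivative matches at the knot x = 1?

10

p_0'(x) = 2 + 2·x + 6·x², so p_0'(1) = 10. On the right, p_1'(1) = b, so b = 10.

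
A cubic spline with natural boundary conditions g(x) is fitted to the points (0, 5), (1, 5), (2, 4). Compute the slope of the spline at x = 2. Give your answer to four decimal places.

-1.2500

Write M_i for g''(x_i). With h_i = 1, 1 and divided differences Δ_i = 0, -1, the continuity of g' gives the tridiagonal system
  1·M_0 + 4·M_1 + 1·M_2 = 6(Δ_1 - Δ_0) = -6
Natural end conditions: M_0 = M_2 = 0.
Solving: M_0 = 0, M_1 = -3/2, M_2 = 0.
On [1, 2], g'(x) = b_1 + 2c_1·(x - 1) + 3d_1·(x - 1)² with b_1 = Δ_1 - h_1(2M_1 + M_2)/6 = -1/2, c_1 = M_1/2 = -3/4, d_1 = (M_2 - M_1)/(6h_1) = 1/4. So g'(2) = -5/4.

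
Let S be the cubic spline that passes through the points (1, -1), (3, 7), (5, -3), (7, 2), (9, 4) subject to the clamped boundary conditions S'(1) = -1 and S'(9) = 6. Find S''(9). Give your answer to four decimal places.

With σ_i denoting the second derivative at x_i, h_i = 2, 2, 2, 2, and Δ_i = (y_(i+1) − y_i)/h_i = 4, -5, 5/2, 1:
  2·σ_0 + 8·σ_1 + 2·σ_2 = 6(Δ_1 - Δ_0) = -54
  2·σ_1 + 8·σ_2 + 2·σ_3 = 6(Δ_2 - Δ_1) = 45
  2·σ_2 + 8·σ_3 + 2·σ_4 = 6(Δ_3 - Δ_2) = -9
Clamped end conditions give two more equations: 2h_0·σ_0 + h_0·σ_1 = 6(Δ_0 - S'(1)) = 30 and h_3·σ_3 + 2h_3·σ_4 = 6(S'(9) - Δ_3) = 30.
Solving: σ_0 = 1559/112, σ_1 = -719/56, σ_2 = 167/16, σ_3 = -359/56, σ_4 = 1199/112.

10.7054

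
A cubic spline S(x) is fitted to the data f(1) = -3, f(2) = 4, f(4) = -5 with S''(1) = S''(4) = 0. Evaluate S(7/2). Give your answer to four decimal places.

-0.9531

Let m_i = S''(x_i). Step sizes h_i = 1, 2; slopes of the chords Δ_i = (y_(i+1) - y_i)/h_i = 7, -9/2.
  1·m_0 + 6·m_1 + 2·m_2 = 6(Δ_1 - Δ_0) = -69
Natural end conditions: m_0 = m_2 = 0.
Solving: m_0 = 0, m_1 = -23/2, m_2 = 0.
On [2, 4], S(x) = 4 + 19/6·(x - 2) - 23/4·(x - 2)² + 23/24·(x - 2)³.
With (x - 2) = 3/2: S(7/2) = -61/64.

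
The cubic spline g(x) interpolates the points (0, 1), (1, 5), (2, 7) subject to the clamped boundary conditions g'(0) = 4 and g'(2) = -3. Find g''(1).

1

Write σ_i for g''(x_i). With h_i = 1, 1 and divided differences Δ_i = 4, 2, the continuity of g' gives the tridiagonal system
  1·σ_0 + 4·σ_1 + 1·σ_2 = 6(Δ_1 - Δ_0) = -12
Clamped end conditions give two more equations: 2h_0·σ_0 + h_0·σ_1 = 6(Δ_0 - g'(0)) = 0 and h_1·σ_1 + 2h_1·σ_2 = 6(g'(2) - Δ_1) = -30.
Solving the tridiagonal system: σ_0 = -1/2, σ_1 = 1, σ_2 = -31/2.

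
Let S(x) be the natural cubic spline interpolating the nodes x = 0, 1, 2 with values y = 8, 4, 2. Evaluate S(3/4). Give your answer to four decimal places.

Let m_i = S''(x_i). Step sizes h_i = 1, 1; slopes of the chords Δ_i = (y_(i+1) - y_i)/h_i = -4, -2.
  1·m_0 + 4·m_1 + 1·m_2 = 6(Δ_1 - Δ_0) = 12
Natural end conditions: m_0 = m_2 = 0.
Solving the tridiagonal system: m_0 = 0, m_1 = 3, m_2 = 0.
On [0, 1], S(x) = 8 - 9/2·x + 0·x² + 1/2·x³.
With x = 3/4: S(3/4) = 619/128.

4.8359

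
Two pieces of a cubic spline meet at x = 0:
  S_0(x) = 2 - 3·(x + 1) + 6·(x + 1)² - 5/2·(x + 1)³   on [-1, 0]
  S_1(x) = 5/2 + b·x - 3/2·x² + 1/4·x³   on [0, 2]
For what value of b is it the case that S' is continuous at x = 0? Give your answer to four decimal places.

S_0'(x) = -3 + 12·(x + 1) - 15/2·(x + 1)², so S_0'(0) = 3/2. On the right, S_1'(0) = b, so b = 3/2.

1.5000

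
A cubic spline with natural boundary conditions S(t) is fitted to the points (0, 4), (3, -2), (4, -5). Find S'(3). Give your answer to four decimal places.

-2.7500

Let M_i = S''(x_i). Step sizes h_i = 3, 1; slopes of the chords Δ_i = (y_(i+1) - y_i)/h_i = -2, -3.
  3·M_0 + 8·M_1 + 1·M_2 = 6(Δ_1 - Δ_0) = -6
Natural end conditions: M_0 = M_2 = 0.
Forward elimination and back-substitution give M_0 = 0, M_1 = -3/4, M_2 = 0.
On [3, 4], S'(t) = b_1 + 2c_1·(t - 3) + 3d_1·(t - 3)² with b_1 = Δ_1 - h_1(2M_1 + M_2)/6 = -11/4, c_1 = M_1/2 = -3/8, d_1 = (M_2 - M_1)/(6h_1) = 1/8. So S'(3) = -11/4.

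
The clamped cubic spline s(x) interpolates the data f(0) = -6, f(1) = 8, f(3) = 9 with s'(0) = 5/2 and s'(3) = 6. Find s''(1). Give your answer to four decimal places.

Write σ_i for s''(x_i). With h_i = 1, 2 and divided differences Δ_i = 14, 1/2, the continuity of s' gives the tridiagonal system
  1·σ_0 + 6·σ_1 + 2·σ_2 = 6(Δ_1 - Δ_0) = -81
Clamped end conditions give two more equations: 2h_0·σ_0 + h_0·σ_1 = 6(Δ_0 - s'(0)) = 69 and h_1·σ_1 + 2h_1·σ_2 = 6(s'(3) - Δ_1) = 33.
Hence σ_0 = 295/6, σ_1 = -88/3, σ_2 = 275/12.

-29.3333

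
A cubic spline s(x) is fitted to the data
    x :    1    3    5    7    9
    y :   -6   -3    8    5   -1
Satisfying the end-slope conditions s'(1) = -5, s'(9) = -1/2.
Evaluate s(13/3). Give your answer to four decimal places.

5.2778

With m_i denoting the second derivative at x_i, h_i = 2, 2, 2, 2, and Δ_i = (y_(i+1) − y_i)/h_i = 3/2, 11/2, -3/2, -3:
  2·m_0 + 8·m_1 + 2·m_2 = 6(Δ_1 - Δ_0) = 24
  2·m_1 + 8·m_2 + 2·m_3 = 6(Δ_2 - Δ_1) = -42
  2·m_2 + 8·m_3 + 2·m_4 = 6(Δ_3 - Δ_2) = -9
Clamped end conditions give two more equations: 2h_0·m_0 + h_0·m_1 = 6(Δ_0 - s'(1)) = 39 and h_3·m_3 + 2h_3·m_4 = 6(s'(9) - Δ_3) = 15.
Forward elimination and back-substitution give m_0 = 69/8, m_1 = 9/4, m_2 = -45/8, m_3 = -3/4, m_4 = 33/8.
On [3, 5], s(x) = -3 + 47/8·(x - 3) + 9/8·(x - 3)² - 21/32·(x - 3)³.
With (x - 3) = 4/3: s(13/3) = 95/18.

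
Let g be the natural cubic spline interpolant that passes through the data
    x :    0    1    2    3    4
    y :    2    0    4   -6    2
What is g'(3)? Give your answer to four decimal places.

Write M_i for g''(x_i). With h_i = 1, 1, 1, 1 and divided differences Δ_i = -2, 4, -10, 8, the continuity of g' gives the tridiagonal system
  1·M_0 + 4·M_1 + 1·M_2 = 6(Δ_1 - Δ_0) = 36
  1·M_1 + 4·M_2 + 1·M_3 = 6(Δ_2 - Δ_1) = -84
  1·M_2 + 4·M_3 + 1·M_4 = 6(Δ_3 - Δ_2) = 108
Natural end conditions: M_0 = M_4 = 0.
Forward elimination and back-substitution give M_0 = 0, M_1 = 123/7, M_2 = -240/7, M_3 = 249/7, M_4 = 0.
On [3, 4], g'(x) = b_3 + 2c_3·(x - 3) + 3d_3·(x - 3)² with b_3 = Δ_3 - h_3(2M_3 + M_4)/6 = -27/7, c_3 = M_3/2 = 249/14, d_3 = (M_4 - M_3)/(6h_3) = -83/14. So g'(3) = -27/7.

-3.8571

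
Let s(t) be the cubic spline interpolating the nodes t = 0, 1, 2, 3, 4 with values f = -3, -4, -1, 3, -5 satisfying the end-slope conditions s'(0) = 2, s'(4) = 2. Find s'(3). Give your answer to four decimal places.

-5.1786

With M_i denoting the second derivative at x_i, h_i = 1, 1, 1, 1, and Δ_i = (y_(i+1) − y_i)/h_i = -1, 3, 4, -8:
  1·M_0 + 4·M_1 + 1·M_2 = 6(Δ_1 - Δ_0) = 24
  1·M_1 + 4·M_2 + 1·M_3 = 6(Δ_2 - Δ_1) = 6
  1·M_2 + 4·M_3 + 1·M_4 = 6(Δ_3 - Δ_2) = -72
Clamped end conditions give two more equations: 2h_0·M_0 + h_0·M_1 = 6(Δ_0 - s'(0)) = -18 and h_3·M_3 + 2h_3·M_4 = 6(s'(4) - Δ_3) = 60.
Solving: M_0 = -177/14, M_1 = 51/7, M_2 = 15/2, M_3 = -219/7, M_4 = 639/14.
On [3, 4], s'(t) = b_3 + 2c_3·(t - 3) + 3d_3·(t - 3)² with b_3 = Δ_3 - h_3(2M_3 + M_4)/6 = -145/28, c_3 = M_3/2 = -219/14, d_3 = (M_4 - M_3)/(6h_3) = 359/28. So s'(3) = -145/28.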